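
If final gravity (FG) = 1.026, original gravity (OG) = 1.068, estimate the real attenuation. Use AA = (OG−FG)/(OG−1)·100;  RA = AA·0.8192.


AA = (1.068 − 1.026)/(1.068 − 1)·100 = 61.7647
RA = 61.7647·0.8192

50.5976 %


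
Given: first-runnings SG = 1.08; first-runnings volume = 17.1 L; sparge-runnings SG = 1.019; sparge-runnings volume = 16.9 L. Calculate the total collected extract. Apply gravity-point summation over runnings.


total = Σ (SG_i − 1)·1000·V_i
first = (1.08 − 1)·1000·17.1 = 1368.0000
sparge = (1.019 − 1)·1000·16.9 = 321.1000
total = 1368.0000 + 321.1000

1689.1000 gravity·L


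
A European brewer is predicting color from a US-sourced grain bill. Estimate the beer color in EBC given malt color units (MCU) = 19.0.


SRM = 1.4922·MCU^0.6859;  EBC = SRM·1.97
SRM = 1.4922·19.0^0.6859 = 11.2441
EBC = 11.2441·1.97

22.1508 EBC


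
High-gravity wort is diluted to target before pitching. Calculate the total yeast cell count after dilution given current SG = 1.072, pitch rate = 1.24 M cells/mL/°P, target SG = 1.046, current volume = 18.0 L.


V_w = V·((SG_c−1)/(SG_t−1)−1);  °P = 259 − 259/SG_t;  cells = rate·(V+V_w)·°P
V_w = 18.0·((1.072−1)/(1.046−1)−1) = 10.1739
V_final = 18.0 + 10.1739 = 28.1739
°P = 259 − 259/1.046 = 11.3901
cells = 1.24·28.1739·11.3901

397.9191 billion cells


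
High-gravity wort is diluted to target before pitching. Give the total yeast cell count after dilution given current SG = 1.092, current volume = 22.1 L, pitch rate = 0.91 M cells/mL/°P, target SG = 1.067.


V_w = V·((SG_c−1)/(SG_t−1)−1);  °P = 259 − 259/SG_t;  cells = rate·(V+V_w)·°P
V_w = 22.1·((1.092−1)/(1.067−1)−1) = 8.2463
V_final = 22.1 + 8.2463 = 30.3463
°P = 259 − 259/1.067 = 16.2634
cells = 0.91·30.3463·16.2634

449.1143 billion cells


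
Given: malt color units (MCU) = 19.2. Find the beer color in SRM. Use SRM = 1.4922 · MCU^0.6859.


SRM = 1.4922 · 19.2^0.6859

11.3251 SRM


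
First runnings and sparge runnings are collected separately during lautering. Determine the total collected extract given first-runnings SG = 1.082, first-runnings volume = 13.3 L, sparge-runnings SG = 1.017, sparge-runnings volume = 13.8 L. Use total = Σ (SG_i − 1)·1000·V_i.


first = (1.082 − 1)·1000·13.3 = 1090.6000
sparge = (1.017 − 1)·1000·13.8 = 234.6000
total = 1090.6000 + 234.6000

1325.2000 gravity·L


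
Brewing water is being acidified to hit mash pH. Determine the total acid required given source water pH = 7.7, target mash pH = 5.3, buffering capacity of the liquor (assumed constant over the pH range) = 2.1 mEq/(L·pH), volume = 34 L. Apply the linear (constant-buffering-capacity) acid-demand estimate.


acid = buffering capacity · (pH_source − pH_target) · V
acid = 2.1 · (7.7 − 5.3) · 34

171.3600 mEq


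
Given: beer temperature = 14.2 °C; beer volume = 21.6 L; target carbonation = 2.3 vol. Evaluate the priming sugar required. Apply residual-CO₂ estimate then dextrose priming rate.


residual = 14.695·(0.01821 + 0.09011·e^(−0.04·T));  sugar = (target − residual)·4.0·V
residual = 14.695·(0.01821 + 0.09011·e^(−0.04·14.2)) = 1.0179
sugar = (2.3 − 1.0179)·4.0·21.6

110.7696 g


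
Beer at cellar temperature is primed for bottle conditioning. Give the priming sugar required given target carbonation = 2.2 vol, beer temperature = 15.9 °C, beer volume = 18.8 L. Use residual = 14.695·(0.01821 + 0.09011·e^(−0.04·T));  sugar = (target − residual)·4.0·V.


residual = 14.695·(0.01821 + 0.09011·e^(−0.04·15.9)) = 0.9686
sugar = (2.2 − 0.9686)·4.0·18.8

92.6000 g


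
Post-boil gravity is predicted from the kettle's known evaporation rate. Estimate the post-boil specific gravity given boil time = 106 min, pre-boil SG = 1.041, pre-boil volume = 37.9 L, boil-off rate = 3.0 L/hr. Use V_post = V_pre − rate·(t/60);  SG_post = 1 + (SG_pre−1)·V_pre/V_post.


V_post = 37.9 − 3.0·(106/60) = 32.6000
SG_post = 1 + (1.041 − 1)·37.9/32.6000

1.0477


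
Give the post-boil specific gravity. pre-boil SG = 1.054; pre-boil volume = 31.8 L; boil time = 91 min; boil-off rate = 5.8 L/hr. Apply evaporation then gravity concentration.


V_post = V_pre − rate·(t/60);  SG_post = 1 + (SG_pre−1)·V_pre/V_post
V_post = 31.8 − 5.8·(91/60) = 23.0033
SG_post = 1 + (1.054 − 1)·31.8/23.0033

1.0747


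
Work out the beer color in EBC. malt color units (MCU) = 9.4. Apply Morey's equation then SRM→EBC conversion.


SRM = 1.4922·MCU^0.6859;  EBC = SRM·1.97
SRM = 1.4922·9.4^0.6859 = 6.9390
EBC = 6.9390·1.97

13.6698 EBC


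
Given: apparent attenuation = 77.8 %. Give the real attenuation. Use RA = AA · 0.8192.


RA = 77.8 · 0.8192

63.7338 %


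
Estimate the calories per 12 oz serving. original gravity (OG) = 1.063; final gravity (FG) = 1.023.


ABW = (OG−FG)·131.25·0.79/FG;  °P = 259 − 259/SG (for OG→OE and FG→AE);  RE = 0.1808·OE + 0.8192·AE;  Cal = (6.9·ABW + 4·(RE−0.1))·FG·3.55
ABW = (1.063 − 1.023)·131.25·0.79/1.023 = 4.0543
OE = 259 − 259/1.063 = 15.3500 °P
AE = 259 − 259/1.023 = 5.8231 °P
RE = 0.1808·15.3500 + 0.8192·5.8231 = 7.5455 °P
Cal = (6.9·4.0543 + 4·(7.5455−0.1))·1.023·3.55

209.7512 kcal


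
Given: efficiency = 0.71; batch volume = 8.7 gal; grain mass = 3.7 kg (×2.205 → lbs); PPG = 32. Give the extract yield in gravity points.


points = lbs × PPG × eff / vol
lbs = 3.7 × 2.205 = 8.1585
points = 8.1585 × 32 × 0.71 / 8.7

21.3059 points


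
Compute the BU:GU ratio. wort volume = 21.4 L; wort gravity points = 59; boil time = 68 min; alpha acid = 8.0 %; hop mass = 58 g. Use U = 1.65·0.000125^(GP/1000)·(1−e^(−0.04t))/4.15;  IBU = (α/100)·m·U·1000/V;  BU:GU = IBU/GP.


U = 1.65·0.000125^(59/1000)·(1−e^(−0.04·68))/4.15 = 0.2186
IBU = (8.0/100)·58·0.2186·1000/21.4 = 47.3874
BU:GU = 47.3874/59

0.8032


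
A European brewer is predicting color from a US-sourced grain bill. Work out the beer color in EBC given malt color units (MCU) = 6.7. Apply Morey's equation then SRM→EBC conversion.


SRM = 1.4922·MCU^0.6859;  EBC = SRM·1.97
SRM = 1.4922·6.7^0.6859 = 5.5009
EBC = 5.5009·1.97

10.8367 EBC


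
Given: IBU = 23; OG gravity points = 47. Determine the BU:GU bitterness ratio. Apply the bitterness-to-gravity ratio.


BU:GU = IBU / OG_points
BU:GU = 23 / 47

0.4894


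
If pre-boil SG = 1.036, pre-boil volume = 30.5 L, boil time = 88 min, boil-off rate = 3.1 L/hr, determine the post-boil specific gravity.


V_post = V_pre − rate·(t/60);  SG_post = 1 + (SG_pre−1)·V_pre/V_post
V_post = 30.5 − 3.1·(88/60) = 25.9533
SG_post = 1 + (1.036 − 1)·30.5/25.9533

1.0423


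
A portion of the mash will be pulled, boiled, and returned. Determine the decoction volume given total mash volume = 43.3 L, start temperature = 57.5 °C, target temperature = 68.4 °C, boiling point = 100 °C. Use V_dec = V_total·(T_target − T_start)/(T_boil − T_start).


V_dec = 43.3·(68.4 − 57.5)/(100 − 57.5)

11.1052 L


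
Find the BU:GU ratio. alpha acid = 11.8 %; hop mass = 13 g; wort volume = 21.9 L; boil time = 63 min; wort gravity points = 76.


U = 1.65·0.000125^(GP/1000)·(1−e^(−0.04t))/4.15;  IBU = (α/100)·m·U·1000/V;  BU:GU = IBU/GP
U = 1.65·0.000125^(76/1000)·(1−e^(−0.04·63))/4.15 = 0.1847
IBU = (11.8/100)·13·0.1847·1000/21.9 = 12.9346
BU:GU = 12.9346/76

0.1702


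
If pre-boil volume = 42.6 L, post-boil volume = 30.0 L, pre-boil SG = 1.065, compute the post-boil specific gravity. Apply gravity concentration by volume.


SG_post = 1 + (SG_pre − 1)·V_pre/V_post
pts_pre = (1.065 − 1)·1000 = 65.0000
pts_post = 65.0000·42.6/30.0 = 92.3000
SG_post = 1 + 92.3000/1000

1.0923


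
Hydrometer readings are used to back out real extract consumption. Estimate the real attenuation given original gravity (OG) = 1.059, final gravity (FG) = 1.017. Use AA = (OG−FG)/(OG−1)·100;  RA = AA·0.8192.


AA = (1.059 − 1.017)/(1.059 − 1)·100 = 71.1864
RA = 71.1864·0.8192

58.3159 %


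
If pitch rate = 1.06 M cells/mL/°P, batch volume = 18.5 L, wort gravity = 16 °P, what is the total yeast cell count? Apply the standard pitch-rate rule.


cells (billions) = rate · V_L · °P
cells = 1.06 · 18.5 · 16

313.7600 billion cells


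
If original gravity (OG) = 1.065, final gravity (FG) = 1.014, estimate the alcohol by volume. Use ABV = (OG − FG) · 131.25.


ABV = (1.065 − 1.014) · 131.25

6.6937 % ABV


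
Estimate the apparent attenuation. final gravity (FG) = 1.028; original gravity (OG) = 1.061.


AA = (OG − FG)/(OG − 1) · 100
AA = (1.061 − 1.028)/(1.061 − 1) · 100

54.0984 %


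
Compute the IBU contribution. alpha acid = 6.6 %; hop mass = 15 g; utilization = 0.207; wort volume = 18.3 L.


IBU = (α/100)·mass·U·1000 / V
IBU = (6.6/100)·15·0.207·1000 / 18.3

11.1984 IBU


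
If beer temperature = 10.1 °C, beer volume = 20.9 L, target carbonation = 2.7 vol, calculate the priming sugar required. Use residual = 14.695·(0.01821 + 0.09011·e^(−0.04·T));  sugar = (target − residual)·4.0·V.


residual = 14.695·(0.01821 + 0.09011·e^(−0.04·10.1)) = 1.1517
sugar = (2.7 − 1.1517)·4.0·20.9

129.4406 g


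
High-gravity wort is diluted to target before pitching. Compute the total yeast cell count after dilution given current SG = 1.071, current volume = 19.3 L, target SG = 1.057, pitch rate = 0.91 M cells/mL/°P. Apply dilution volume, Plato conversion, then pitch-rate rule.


V_w = V·((SG_c−1)/(SG_t−1)−1);  °P = 259 − 259/SG_t;  cells = rate·(V+V_w)·°P
V_w = 19.3·((1.071−1)/(1.057−1)−1) = 4.7404
V_final = 19.3 + 4.7404 = 24.0404
°P = 259 − 259/1.057 = 13.9669
cells = 0.91·24.0404·13.9669

305.5497 billion cells


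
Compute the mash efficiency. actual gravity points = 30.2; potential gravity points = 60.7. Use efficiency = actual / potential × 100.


efficiency = 30.2 / 60.7 × 100

49.7529 %


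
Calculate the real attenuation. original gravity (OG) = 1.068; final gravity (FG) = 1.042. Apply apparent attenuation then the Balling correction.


AA = (OG−FG)/(OG−1)·100;  RA = AA·0.8192
AA = (1.068 − 1.042)/(1.068 − 1)·100 = 38.2353
RA = 38.2353·0.8192

31.3224 %


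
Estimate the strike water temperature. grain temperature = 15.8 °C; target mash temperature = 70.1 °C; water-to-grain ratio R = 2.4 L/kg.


T_strike = (0.41/R)·(T_mash − T_grain) + T_mash
T_strike = (0.41/2.4)·(70.1 − 15.8) + 70.1

79.3762 °C


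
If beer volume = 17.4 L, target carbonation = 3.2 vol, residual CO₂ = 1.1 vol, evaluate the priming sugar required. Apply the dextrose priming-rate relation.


sugar = (target − residual)·4.0·V
sugar = (3.2 − 1.1)·4.0·17.4

146.1600 g


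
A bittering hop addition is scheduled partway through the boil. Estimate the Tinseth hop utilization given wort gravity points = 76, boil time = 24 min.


U = 1.65·0.000125^(GP/1000) · (1 − e^(−0.04·t))/4.15
bigness = 1.65·0.000125^(76/1000) = 0.8334
boil_factor = (1 − e^(−0.04·24))/4.15 = 0.1487
U = 0.8334 · 0.1487

0.1239


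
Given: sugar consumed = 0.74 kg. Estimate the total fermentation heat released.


Q = m_sugar · 590 kJ/kg
Q = 0.74 · 590

436.6000 kJ


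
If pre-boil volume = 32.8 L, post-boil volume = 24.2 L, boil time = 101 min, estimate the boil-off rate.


rate = (V_pre − V_post) / (t_min/60)
rate = (32.8 − 24.2) / (101/60)

5.1089 L/hr


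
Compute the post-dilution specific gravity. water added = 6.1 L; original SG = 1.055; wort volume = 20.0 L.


SG_new = 1 + (SG_old − 1)·V_old/(V_old + V_water)
pts = (1.055 − 1)·1000·20.0/(20.0 + 6.1) = 42.1456
SG_new = 1 + 42.1456/1000

1.0421


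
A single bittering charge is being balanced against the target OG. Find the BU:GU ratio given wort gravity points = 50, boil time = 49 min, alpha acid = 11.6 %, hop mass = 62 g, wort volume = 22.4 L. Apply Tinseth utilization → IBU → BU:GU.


U = 1.65·0.000125^(GP/1000)·(1−e^(−0.04t))/4.15;  IBU = (α/100)·m·U·1000/V;  BU:GU = IBU/GP
U = 1.65·0.000125^(50/1000)·(1−e^(−0.04·49))/4.15 = 0.2179
IBU = (11.6/100)·62·0.2179·1000/22.4 = 69.9758
BU:GU = 69.9758/50

1.3995


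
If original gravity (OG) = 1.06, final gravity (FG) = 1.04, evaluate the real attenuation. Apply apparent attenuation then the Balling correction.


AA = (OG−FG)/(OG−1)·100;  RA = AA·0.8192
AA = (1.06 − 1.04)/(1.06 − 1)·100 = 33.3333
RA = 33.3333·0.8192

27.3067 %


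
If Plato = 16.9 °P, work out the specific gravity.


SG = 259/(259 − P)
SG = 259/(259 − 16.9)

1.0698


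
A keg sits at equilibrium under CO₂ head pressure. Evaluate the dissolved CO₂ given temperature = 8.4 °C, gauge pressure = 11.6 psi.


vols = (P + 14.695)·(0.01821 + 0.09011·e^(−0.04·T))
vols = (11.6 + 14.695)·(0.01821 + 0.09011·e^(−0.04·8.4))

2.1721 volumes


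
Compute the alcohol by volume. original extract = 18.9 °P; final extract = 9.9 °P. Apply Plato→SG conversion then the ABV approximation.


SG = 259/(259 − P);  ABV = (OG − FG)·131.25
OG = 259/(259 − 18.9) = 1.0787
FG = 259/(259 − 9.9) = 1.0397
ABV = (1.0787 − 1.0397)·131.25

5.1154 % ABV


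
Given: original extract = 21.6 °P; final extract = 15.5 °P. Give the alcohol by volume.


SG = 259/(259 − P);  ABV = (OG − FG)·131.25
OG = 259/(259 − 21.6) = 1.0910
FG = 259/(259 − 15.5) = 1.0637
ABV = (1.0910 − 1.0637)·131.25

3.5871 % ABV


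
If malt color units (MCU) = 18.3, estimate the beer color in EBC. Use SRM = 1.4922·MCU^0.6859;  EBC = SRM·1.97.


SRM = 1.4922·18.3^0.6859 = 10.9583
EBC = 10.9583·1.97

21.5878 EBC


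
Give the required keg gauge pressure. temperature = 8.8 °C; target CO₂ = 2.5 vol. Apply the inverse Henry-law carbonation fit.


psi = vols/(0.01821 + 0.09011·e^(−0.04·T)) − 14.695
psi = 2.5/(0.01821 + 0.09011·e^(−0.04·8.8)) − 14.695

15.9488 psi


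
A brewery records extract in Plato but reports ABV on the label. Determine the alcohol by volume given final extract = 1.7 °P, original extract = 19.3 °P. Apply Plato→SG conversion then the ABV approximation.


SG = 259/(259 − P);  ABV = (OG − FG)·131.25
OG = 259/(259 − 19.3) = 1.0805
FG = 259/(259 − 1.7) = 1.0066
ABV = (1.0805 − 1.0066)·131.25

9.7007 % ABV


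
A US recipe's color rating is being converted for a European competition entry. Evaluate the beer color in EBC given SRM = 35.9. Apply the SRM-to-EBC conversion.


EBC = SRM · 1.97
EBC = 35.9 · 1.97

70.7230 EBC


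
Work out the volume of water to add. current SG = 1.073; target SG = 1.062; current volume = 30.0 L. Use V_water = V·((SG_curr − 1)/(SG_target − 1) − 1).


V_water = 30.0·((1.073 − 1)/(1.062 − 1) − 1)

5.3226 L


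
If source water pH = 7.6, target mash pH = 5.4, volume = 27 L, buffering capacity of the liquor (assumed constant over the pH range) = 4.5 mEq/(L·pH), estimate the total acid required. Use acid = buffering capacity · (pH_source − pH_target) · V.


acid = 4.5 · (7.6 − 5.4) · 27

267.3000 mEq


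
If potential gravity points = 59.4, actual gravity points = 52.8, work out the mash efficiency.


efficiency = actual / potential × 100
efficiency = 52.8 / 59.4 × 100

88.8889 %


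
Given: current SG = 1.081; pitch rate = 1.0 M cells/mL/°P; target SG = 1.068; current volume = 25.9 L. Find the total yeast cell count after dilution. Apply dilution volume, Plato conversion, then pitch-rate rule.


V_w = V·((SG_c−1)/(SG_t−1)−1);  °P = 259 − 259/SG_t;  cells = rate·(V+V_w)·°P
V_w = 25.9·((1.081−1)/(1.068−1)−1) = 4.9515
V_final = 25.9 + 4.9515 = 30.8515
°P = 259 − 259/1.068 = 16.4906
cells = 1.0·30.8515·16.4906

508.7604 billion cells


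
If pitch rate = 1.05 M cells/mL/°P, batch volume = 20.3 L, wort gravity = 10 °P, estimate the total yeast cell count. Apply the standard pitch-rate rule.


cells (billions) = rate · V_L · °P
cells = 1.05 · 20.3 · 10

213.1500 billion cells


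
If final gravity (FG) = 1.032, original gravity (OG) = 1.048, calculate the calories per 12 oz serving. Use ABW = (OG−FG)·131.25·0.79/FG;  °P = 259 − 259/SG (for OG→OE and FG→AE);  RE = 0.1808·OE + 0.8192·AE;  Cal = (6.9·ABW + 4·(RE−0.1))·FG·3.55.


ABW = (1.048 − 1.032)·131.25·0.79/1.032 = 1.6076
OE = 259 − 259/1.048 = 11.8626 °P
AE = 259 − 259/1.032 = 8.0310 °P
RE = 0.1808·11.8626 + 0.8192·8.0310 = 8.7238 °P
Cal = (6.9·1.6076 + 4·(8.7238−0.1))·1.032·3.55

167.0132 kcal


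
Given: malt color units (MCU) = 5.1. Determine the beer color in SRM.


SRM = 1.4922 · MCU^0.6859
SRM = 1.4922 · 5.1^0.6859

4.5619 SRM


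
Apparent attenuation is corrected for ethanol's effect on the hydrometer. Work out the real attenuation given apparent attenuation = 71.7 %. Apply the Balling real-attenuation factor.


RA = AA · 0.8192
RA = 71.7 · 0.8192

58.7366 %


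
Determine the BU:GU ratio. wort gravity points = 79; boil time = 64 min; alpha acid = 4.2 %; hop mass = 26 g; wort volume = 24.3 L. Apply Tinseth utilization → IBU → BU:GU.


U = 1.65·0.000125^(GP/1000)·(1−e^(−0.04t))/4.15;  IBU = (α/100)·m·U·1000/V;  BU:GU = IBU/GP
U = 1.65·0.000125^(79/1000)·(1−e^(−0.04·64))/4.15 = 0.1804
IBU = (4.2/100)·26·0.1804·1000/24.3 = 8.1052
BU:GU = 8.1052/79

0.1026


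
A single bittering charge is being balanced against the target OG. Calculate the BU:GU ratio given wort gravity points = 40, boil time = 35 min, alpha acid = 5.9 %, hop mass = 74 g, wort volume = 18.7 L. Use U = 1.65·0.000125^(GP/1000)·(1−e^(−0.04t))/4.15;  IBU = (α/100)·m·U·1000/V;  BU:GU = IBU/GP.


U = 1.65·0.000125^(40/1000)·(1−e^(−0.04·35))/4.15 = 0.2091
IBU = (5.9/100)·74·0.2091·1000/18.7 = 48.8182
BU:GU = 48.8182/40

1.2205


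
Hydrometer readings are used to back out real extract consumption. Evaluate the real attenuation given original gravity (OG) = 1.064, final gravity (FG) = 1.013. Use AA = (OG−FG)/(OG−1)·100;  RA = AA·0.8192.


AA = (1.064 − 1.013)/(1.064 − 1)·100 = 79.6875
RA = 79.6875·0.8192

65.2800 %


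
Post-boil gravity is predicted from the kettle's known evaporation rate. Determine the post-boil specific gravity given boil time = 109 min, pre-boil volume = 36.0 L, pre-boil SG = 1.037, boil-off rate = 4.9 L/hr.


V_post = V_pre − rate·(t/60);  SG_post = 1 + (SG_pre−1)·V_pre/V_post
V_post = 36.0 − 4.9·(109/60) = 27.0983
SG_post = 1 + (1.037 − 1)·36.0/27.0983

1.0492


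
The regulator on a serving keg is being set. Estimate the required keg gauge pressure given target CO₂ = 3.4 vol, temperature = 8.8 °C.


psi = vols/(0.01821 + 0.09011·e^(−0.04·T)) − 14.695
psi = 3.4/(0.01821 + 0.09011·e^(−0.04·8.8)) − 14.695

26.9806 psi


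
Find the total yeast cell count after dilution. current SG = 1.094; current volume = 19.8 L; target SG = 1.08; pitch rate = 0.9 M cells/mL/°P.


V_w = V·((SG_c−1)/(SG_t−1)−1);  °P = 259 − 259/SG_t;  cells = rate·(V+V_w)·°P
V_w = 19.8·((1.094−1)/(1.08−1)−1) = 3.4650
V_final = 19.8 + 3.4650 = 23.2650
°P = 259 − 259/1.08 = 19.1852
cells = 0.9·23.2650·19.1852

401.7090 billion cells


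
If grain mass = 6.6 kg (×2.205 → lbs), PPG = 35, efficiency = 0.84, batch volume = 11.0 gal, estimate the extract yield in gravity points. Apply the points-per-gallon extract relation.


points = lbs × PPG × eff / vol
lbs = 6.6 × 2.205 = 14.5530
points = 14.5530 × 35 × 0.84 / 11.0

38.8962 points


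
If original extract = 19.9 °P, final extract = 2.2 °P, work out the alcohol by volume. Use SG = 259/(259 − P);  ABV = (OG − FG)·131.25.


OG = 259/(259 − 19.9) = 1.0832
FG = 259/(259 − 2.2) = 1.0086
ABV = (1.0832 − 1.0086)·131.25

9.7994 % ABV


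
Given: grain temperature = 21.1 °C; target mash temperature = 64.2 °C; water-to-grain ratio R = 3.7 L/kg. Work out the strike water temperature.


T_strike = (0.41/R)·(T_mash − T_grain) + T_mash
T_strike = (0.41/3.7)·(64.2 − 21.1) + 64.2

68.9759 °C


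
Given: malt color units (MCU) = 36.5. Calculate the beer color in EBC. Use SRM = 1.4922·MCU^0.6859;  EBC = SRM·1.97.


SRM = 1.4922·36.5^0.6859 = 17.5956
EBC = 17.5956·1.97

34.6633 EBC


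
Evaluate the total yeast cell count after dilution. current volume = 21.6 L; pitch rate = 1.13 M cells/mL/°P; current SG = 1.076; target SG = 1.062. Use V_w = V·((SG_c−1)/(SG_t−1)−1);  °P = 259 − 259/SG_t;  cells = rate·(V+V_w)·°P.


V_w = 21.6·((1.076−1)/(1.062−1)−1) = 4.8774
V_final = 21.6 + 4.8774 = 26.4774
°P = 259 − 259/1.062 = 15.1205
cells = 1.13·26.4774·15.1205

452.3984 billion cells


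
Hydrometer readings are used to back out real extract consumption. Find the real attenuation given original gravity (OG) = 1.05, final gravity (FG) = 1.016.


AA = (OG−FG)/(OG−1)·100;  RA = AA·0.8192
AA = (1.05 − 1.016)/(1.05 − 1)·100 = 68.0000
RA = 68.0000·0.8192

55.7056 %


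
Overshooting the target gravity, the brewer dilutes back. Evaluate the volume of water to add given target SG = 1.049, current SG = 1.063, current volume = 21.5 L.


V_water = V·((SG_curr − 1)/(SG_target − 1) − 1)
V_water = 21.5·((1.063 − 1)/(1.049 − 1) − 1)

6.1429 L


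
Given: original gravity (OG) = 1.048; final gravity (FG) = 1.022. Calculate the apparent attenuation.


AA = (OG − FG)/(OG − 1) · 100
AA = (1.048 − 1.022)/(1.048 − 1) · 100

54.1667 %


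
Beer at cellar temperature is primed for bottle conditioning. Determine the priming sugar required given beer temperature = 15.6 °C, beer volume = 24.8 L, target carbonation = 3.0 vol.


residual = 14.695·(0.01821 + 0.09011·e^(−0.04·T));  sugar = (target − residual)·4.0·V
residual = 14.695·(0.01821 + 0.09011·e^(−0.04·15.6)) = 0.9771
sugar = (3.0 − 0.9771)·4.0·24.8

200.6736 g


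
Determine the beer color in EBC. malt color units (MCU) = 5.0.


SRM = 1.4922·MCU^0.6859;  EBC = SRM·1.97
SRM = 1.4922·5.0^0.6859 = 4.5004
EBC = 4.5004·1.97

8.8658 EBC


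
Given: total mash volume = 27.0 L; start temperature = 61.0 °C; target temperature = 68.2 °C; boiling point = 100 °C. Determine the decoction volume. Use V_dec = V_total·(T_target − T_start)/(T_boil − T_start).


V_dec = 27.0·(68.2 − 61.0)/(100 − 61.0)

4.9846 L


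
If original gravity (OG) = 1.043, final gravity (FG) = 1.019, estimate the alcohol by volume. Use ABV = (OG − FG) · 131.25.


ABV = (1.043 − 1.019) · 131.25

3.1500 % ABV


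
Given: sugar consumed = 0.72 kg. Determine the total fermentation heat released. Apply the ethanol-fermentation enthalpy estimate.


Q = m_sugar · 590 kJ/kg
Q = 0.72 · 590

424.8000 kJ


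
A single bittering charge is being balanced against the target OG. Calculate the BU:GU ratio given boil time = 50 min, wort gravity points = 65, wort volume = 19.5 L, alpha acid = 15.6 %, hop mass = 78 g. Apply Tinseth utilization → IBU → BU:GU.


U = 1.65·0.000125^(GP/1000)·(1−e^(−0.04t))/4.15;  IBU = (α/100)·m·U·1000/V;  BU:GU = IBU/GP
U = 1.65·0.000125^(65/1000)·(1−e^(−0.04·50))/4.15 = 0.1917
IBU = (15.6/100)·78·0.1917·1000/19.5 = 119.6100
BU:GU = 119.6100/65

1.8402


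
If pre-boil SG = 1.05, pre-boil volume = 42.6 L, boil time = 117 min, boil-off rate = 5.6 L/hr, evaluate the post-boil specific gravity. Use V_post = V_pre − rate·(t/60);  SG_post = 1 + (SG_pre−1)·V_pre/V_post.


V_post = 42.6 − 5.6·(117/60) = 31.6800
SG_post = 1 + (1.05 − 1)·42.6/31.6800

1.0672


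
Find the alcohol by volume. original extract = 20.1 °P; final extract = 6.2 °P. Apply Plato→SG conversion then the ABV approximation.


SG = 259/(259 − P);  ABV = (OG − FG)·131.25
OG = 259/(259 − 20.1) = 1.0841
FG = 259/(259 − 6.2) = 1.0245
ABV = (1.0841 − 1.0245)·131.25

7.8239 % ABV


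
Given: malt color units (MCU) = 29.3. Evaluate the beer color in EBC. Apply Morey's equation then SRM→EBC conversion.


SRM = 1.4922·MCU^0.6859;  EBC = SRM·1.97
SRM = 1.4922·29.3^0.6859 = 15.1339
EBC = 15.1339·1.97

29.8138 EBC


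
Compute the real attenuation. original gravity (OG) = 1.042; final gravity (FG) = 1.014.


AA = (OG−FG)/(OG−1)·100;  RA = AA·0.8192
AA = (1.042 − 1.014)/(1.042 − 1)·100 = 66.6667
RA = 66.6667·0.8192

54.6133 %


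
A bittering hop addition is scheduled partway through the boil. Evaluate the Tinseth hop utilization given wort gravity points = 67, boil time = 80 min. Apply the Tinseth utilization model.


U = 1.65·0.000125^(GP/1000) · (1 − e^(−0.04·t))/4.15
bigness = 1.65·0.000125^(67/1000) = 0.9036
boil_factor = (1 − e^(−0.04·80))/4.15 = 0.2311
U = 0.9036 · 0.2311

0.2089


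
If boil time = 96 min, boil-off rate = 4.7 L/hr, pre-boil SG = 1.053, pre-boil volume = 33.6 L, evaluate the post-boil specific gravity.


V_post = V_pre − rate·(t/60);  SG_post = 1 + (SG_pre−1)·V_pre/V_post
V_post = 33.6 − 4.7·(96/60) = 26.0800
SG_post = 1 + (1.053 − 1)·33.6/26.0800

1.0683


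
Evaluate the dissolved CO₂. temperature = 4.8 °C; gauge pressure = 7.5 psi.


vols = (P + 14.695)·(0.01821 + 0.09011·e^(−0.04·T))
vols = (7.5 + 14.695)·(0.01821 + 0.09011·e^(−0.04·4.8))

2.0548 volumes


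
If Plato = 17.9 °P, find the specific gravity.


SG = 259/(259 − P)
SG = 259/(259 − 17.9)

1.0742


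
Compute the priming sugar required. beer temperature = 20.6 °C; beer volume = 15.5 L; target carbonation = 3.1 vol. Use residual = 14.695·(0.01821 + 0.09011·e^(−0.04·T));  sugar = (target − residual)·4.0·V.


residual = 14.695·(0.01821 + 0.09011·e^(−0.04·20.6)) = 0.8485
sugar = (3.1 − 0.8485)·4.0·15.5

139.5947 g


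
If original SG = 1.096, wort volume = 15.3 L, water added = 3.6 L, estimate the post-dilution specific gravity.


SG_new = 1 + (SG_old − 1)·V_old/(V_old + V_water)
pts = (1.096 − 1)·1000·15.3/(15.3 + 3.6) = 77.7143
SG_new = 1 + 77.7143/1000

1.0777


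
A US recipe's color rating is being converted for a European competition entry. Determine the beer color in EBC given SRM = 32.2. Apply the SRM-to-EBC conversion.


EBC = SRM · 1.97
EBC = 32.2 · 1.97

63.4340 EBC


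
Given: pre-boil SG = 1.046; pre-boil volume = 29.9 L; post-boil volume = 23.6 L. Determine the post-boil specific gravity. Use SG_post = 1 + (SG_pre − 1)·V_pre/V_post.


pts_pre = (1.046 − 1)·1000 = 46.0000
pts_post = 46.0000·29.9/23.6 = 58.2797
SG_post = 1 + 58.2797/1000

1.0583


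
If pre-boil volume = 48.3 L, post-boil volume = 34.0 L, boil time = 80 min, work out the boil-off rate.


rate = (V_pre − V_post) / (t_min/60)
rate = (48.3 − 34.0) / (80/60)

10.7250 L/hr


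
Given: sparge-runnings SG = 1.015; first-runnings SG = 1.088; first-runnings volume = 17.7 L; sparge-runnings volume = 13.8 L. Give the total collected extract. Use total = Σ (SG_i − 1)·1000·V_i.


first = (1.088 − 1)·1000·17.7 = 1557.6000
sparge = (1.015 − 1)·1000·13.8 = 207.0000
total = 1557.6000 + 207.0000

1764.6000 gravity·L


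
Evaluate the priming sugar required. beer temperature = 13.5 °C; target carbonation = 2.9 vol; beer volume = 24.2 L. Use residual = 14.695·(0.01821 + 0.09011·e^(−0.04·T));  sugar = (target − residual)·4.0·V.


residual = 14.695·(0.01821 + 0.09011·e^(−0.04·13.5)) = 1.0393
sugar = (2.9 − 1.0393)·4.0·24.2

180.1204 g


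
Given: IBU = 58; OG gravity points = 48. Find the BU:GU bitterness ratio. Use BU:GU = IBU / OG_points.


BU:GU = 58 / 48

1.2083


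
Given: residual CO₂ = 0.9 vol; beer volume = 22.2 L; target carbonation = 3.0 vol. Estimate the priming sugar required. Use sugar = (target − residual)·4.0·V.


sugar = (3.0 − 0.9)·4.0·22.2

186.4800 g


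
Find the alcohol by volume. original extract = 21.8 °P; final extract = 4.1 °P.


SG = 259/(259 − P);  ABV = (OG − FG)·131.25
OG = 259/(259 − 21.8) = 1.0919
FG = 259/(259 − 4.1) = 1.0161
ABV = (1.0919 − 1.0161)·131.25

9.9515 % ABV


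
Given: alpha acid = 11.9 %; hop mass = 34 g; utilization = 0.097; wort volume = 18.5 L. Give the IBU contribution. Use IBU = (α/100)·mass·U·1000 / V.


IBU = (11.9/100)·34·0.097·1000 / 18.5

21.2142 IBU


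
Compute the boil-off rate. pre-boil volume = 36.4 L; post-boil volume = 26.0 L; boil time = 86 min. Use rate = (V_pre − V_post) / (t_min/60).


rate = (36.4 − 26.0) / (86/60)

7.2558 L/hr


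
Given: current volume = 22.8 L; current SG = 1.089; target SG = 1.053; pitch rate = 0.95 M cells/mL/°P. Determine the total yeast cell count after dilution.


V_w = V·((SG_c−1)/(SG_t−1)−1);  °P = 259 − 259/SG_t;  cells = rate·(V+V_w)·°P
V_w = 22.8·((1.089−1)/(1.053−1)−1) = 15.4868
V_final = 22.8 + 15.4868 = 38.2868
°P = 259 − 259/1.053 = 13.0361
cells = 0.95·38.2868·13.0361

474.1545 billion cells


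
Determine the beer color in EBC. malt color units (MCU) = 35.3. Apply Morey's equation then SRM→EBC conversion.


SRM = 1.4922·MCU^0.6859;  EBC = SRM·1.97
SRM = 1.4922·35.3^0.6859 = 17.1967
EBC = 17.1967·1.97

33.8775 EBC


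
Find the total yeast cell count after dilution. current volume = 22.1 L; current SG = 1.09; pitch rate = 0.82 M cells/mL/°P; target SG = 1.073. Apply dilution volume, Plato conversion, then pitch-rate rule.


V_w = V·((SG_c−1)/(SG_t−1)−1);  °P = 259 − 259/SG_t;  cells = rate·(V+V_w)·°P
V_w = 22.1·((1.09−1)/(1.073−1)−1) = 5.1466
V_final = 22.1 + 5.1466 = 27.2466
°P = 259 − 259/1.073 = 17.6207
cells = 0.82·27.2466·17.6207

393.6848 billion cells


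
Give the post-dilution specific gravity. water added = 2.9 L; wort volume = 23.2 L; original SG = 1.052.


SG_new = 1 + (SG_old − 1)·V_old/(V_old + V_water)
pts = (1.052 − 1)·1000·23.2/(23.2 + 2.9) = 46.2222
SG_new = 1 + 46.2222/1000

1.0462


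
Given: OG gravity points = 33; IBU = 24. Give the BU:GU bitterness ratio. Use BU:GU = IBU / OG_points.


BU:GU = 24 / 33

0.7273


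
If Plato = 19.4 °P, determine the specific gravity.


SG = 259/(259 − P)
SG = 259/(259 − 19.4)

1.0810


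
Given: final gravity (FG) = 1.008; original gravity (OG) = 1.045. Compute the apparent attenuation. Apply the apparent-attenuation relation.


AA = (OG − FG)/(OG − 1) · 100
AA = (1.045 − 1.008)/(1.045 − 1) · 100

82.2222 %


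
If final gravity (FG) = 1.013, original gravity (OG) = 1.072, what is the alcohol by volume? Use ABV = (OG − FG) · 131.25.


ABV = (1.072 − 1.013) · 131.25

7.7438 % ABV


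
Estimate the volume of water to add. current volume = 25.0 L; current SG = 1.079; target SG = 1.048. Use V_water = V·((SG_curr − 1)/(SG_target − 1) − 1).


V_water = 25.0·((1.079 − 1)/(1.048 − 1) − 1)

16.1458 L


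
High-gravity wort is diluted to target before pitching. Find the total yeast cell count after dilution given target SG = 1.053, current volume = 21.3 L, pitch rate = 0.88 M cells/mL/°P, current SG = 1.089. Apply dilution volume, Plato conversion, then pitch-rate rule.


V_w = V·((SG_c−1)/(SG_t−1)−1);  °P = 259 − 259/SG_t;  cells = rate·(V+V_w)·°P
V_w = 21.3·((1.089−1)/(1.053−1)−1) = 14.4679
V_final = 21.3 + 14.4679 = 35.7679
°P = 259 − 259/1.053 = 13.0361
cells = 0.88·35.7679·13.0361

410.3209 billion cells


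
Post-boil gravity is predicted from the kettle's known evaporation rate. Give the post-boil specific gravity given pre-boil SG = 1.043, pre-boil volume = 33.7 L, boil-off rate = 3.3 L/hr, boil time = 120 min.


V_post = V_pre − rate·(t/60);  SG_post = 1 + (SG_pre−1)·V_pre/V_post
V_post = 33.7 − 3.3·(120/60) = 27.1000
SG_post = 1 + (1.043 − 1)·33.7/27.1000

1.0535


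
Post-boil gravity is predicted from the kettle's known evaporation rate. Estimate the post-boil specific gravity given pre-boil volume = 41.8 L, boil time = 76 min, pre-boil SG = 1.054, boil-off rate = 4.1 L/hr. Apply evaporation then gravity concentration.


V_post = V_pre − rate·(t/60);  SG_post = 1 + (SG_pre−1)·V_pre/V_post
V_post = 41.8 − 4.1·(76/60) = 36.6067
SG_post = 1 + (1.054 − 1)·41.8/36.6067

1.0617


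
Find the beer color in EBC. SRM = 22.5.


EBC = SRM · 1.97
EBC = 22.5 · 1.97

44.3250 EBC


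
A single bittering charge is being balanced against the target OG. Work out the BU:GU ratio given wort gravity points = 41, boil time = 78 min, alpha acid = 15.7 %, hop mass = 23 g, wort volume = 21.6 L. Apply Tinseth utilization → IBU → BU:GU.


U = 1.65·0.000125^(GP/1000)·(1−e^(−0.04t))/4.15;  IBU = (α/100)·m·U·1000/V;  BU:GU = IBU/GP
U = 1.65·0.000125^(41/1000)·(1−e^(−0.04·78))/4.15 = 0.2629
IBU = (15.7/100)·23·0.2629·1000/21.6 = 43.9511
BU:GU = 43.9511/41

1.0720


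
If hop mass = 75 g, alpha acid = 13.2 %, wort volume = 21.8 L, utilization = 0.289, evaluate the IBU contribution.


IBU = (α/100)·mass·U·1000 / V
IBU = (13.2/100)·75·0.289·1000 / 21.8

131.2431 IBU


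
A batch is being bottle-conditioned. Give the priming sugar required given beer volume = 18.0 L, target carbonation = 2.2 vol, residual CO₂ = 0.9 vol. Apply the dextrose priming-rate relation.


sugar = (target − residual)·4.0·V
sugar = (2.2 − 0.9)·4.0·18.0

93.6000 g


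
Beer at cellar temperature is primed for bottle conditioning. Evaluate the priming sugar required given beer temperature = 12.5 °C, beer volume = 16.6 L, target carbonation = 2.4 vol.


residual = 14.695·(0.01821 + 0.09011·e^(−0.04·T));  sugar = (target − residual)·4.0·V
residual = 14.695·(0.01821 + 0.09011·e^(−0.04·12.5)) = 1.0707
sugar = (2.4 − 1.0707)·4.0·16.6

88.2626 g


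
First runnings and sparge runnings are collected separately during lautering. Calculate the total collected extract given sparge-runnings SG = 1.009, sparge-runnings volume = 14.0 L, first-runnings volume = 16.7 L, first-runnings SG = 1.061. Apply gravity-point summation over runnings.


total = Σ (SG_i − 1)·1000·V_i
first = (1.061 − 1)·1000·16.7 = 1018.7000
sparge = (1.009 − 1)·1000·14.0 = 126.0000
total = 1018.7000 + 126.0000

1144.7000 gravity·L


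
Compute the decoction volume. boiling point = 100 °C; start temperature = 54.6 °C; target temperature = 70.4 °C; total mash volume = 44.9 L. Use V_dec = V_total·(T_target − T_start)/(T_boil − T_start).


V_dec = 44.9·(70.4 − 54.6)/(100 − 54.6)

15.6260 L


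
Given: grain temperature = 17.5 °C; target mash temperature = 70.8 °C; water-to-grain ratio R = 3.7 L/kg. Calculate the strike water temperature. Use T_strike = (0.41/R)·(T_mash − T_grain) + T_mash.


T_strike = (0.41/3.7)·(70.8 − 17.5) + 70.8

76.7062 °C


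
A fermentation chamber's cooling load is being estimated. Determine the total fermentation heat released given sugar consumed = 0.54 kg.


Q = m_sugar · 590 kJ/kg
Q = 0.54 · 590

318.6000 kJ


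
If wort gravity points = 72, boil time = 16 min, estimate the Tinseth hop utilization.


U = 1.65·0.000125^(GP/1000) · (1 − e^(−0.04·t))/4.15
bigness = 1.65·0.000125^(72/1000) = 0.8639
boil_factor = (1 − e^(−0.04·16))/4.15 = 0.1139
U = 0.8639 · 0.1139

0.0984


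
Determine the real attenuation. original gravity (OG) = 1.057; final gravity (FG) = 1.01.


AA = (OG−FG)/(OG−1)·100;  RA = AA·0.8192
AA = (1.057 − 1.01)/(1.057 − 1)·100 = 82.4561
RA = 82.4561·0.8192

67.5481 %


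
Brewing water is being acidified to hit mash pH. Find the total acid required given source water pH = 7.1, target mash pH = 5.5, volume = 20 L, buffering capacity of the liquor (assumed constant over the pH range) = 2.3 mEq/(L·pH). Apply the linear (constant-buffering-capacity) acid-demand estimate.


acid = buffering capacity · (pH_source − pH_target) · V
acid = 2.3 · (7.1 − 5.5) · 20

73.6000 mEq


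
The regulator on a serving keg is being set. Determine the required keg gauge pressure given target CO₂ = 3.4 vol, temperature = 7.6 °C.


psi = vols/(0.01821 + 0.09011·e^(−0.04·T)) − 14.695
psi = 3.4/(0.01821 + 0.09011·e^(−0.04·7.6)) − 14.695

25.4473 psi


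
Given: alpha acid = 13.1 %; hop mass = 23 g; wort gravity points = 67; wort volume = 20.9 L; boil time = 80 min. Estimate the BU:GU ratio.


U = 1.65·0.000125^(GP/1000)·(1−e^(−0.04t))/4.15;  IBU = (α/100)·m·U·1000/V;  BU:GU = IBU/GP
U = 1.65·0.000125^(67/1000)·(1−e^(−0.04·80))/4.15 = 0.2089
IBU = (13.1/100)·23·0.2089·1000/20.9 = 30.1098
BU:GU = 30.1098/67

0.4494


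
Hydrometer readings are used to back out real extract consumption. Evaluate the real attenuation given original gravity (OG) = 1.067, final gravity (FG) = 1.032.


AA = (OG−FG)/(OG−1)·100;  RA = AA·0.8192
AA = (1.067 − 1.032)/(1.067 − 1)·100 = 52.2388
RA = 52.2388·0.8192

42.7940 %


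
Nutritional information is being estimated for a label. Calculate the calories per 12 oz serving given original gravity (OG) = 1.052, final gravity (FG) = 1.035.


ABW = (OG−FG)·131.25·0.79/FG;  °P = 259 − 259/SG (for OG→OE and FG→AE);  RE = 0.1808·OE + 0.8192·AE;  Cal = (6.9·ABW + 4·(RE−0.1))·FG·3.55
ABW = (1.052 − 1.035)·131.25·0.79/1.035 = 1.7031
OE = 259 − 259/1.052 = 12.8023 °P
AE = 259 − 259/1.035 = 8.7585 °P
RE = 0.1808·12.8023 + 0.8192·8.7585 = 9.4896 °P
Cal = (6.9·1.7031 + 4·(9.4896−0.1))·1.035·3.55

181.1757 kcal


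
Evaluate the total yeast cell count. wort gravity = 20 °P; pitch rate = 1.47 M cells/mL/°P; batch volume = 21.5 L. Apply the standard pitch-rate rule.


cells (billions) = rate · V_L · °P
cells = 1.47 · 21.5 · 20

632.1000 billion cells


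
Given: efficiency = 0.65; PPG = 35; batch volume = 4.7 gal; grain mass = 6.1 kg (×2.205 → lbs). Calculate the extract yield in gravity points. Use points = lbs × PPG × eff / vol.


lbs = 6.1 × 2.205 = 13.4505
points = 13.4505 × 35 × 0.65 / 4.7

65.1061 points


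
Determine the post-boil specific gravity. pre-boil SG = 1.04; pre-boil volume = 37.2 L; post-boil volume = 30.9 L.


SG_post = 1 + (SG_pre − 1)·V_pre/V_post
pts_pre = (1.04 − 1)·1000 = 40.0000
pts_post = 40.0000·37.2/30.9 = 48.1553
SG_post = 1 + 48.1553/1000

1.0482


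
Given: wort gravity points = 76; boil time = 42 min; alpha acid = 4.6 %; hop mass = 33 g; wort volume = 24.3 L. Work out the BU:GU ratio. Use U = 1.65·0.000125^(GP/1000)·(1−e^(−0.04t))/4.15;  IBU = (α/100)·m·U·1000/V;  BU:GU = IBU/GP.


U = 1.65·0.000125^(76/1000)·(1−e^(−0.04·42))/4.15 = 0.1634
IBU = (4.6/100)·33·0.1634·1000/24.3 = 10.2068
BU:GU = 10.2068/76

0.1343


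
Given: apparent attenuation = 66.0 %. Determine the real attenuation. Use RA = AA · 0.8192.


RA = 66.0 · 0.8192

54.0672 %


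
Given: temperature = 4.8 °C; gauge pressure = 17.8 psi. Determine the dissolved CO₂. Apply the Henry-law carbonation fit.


vols = (P + 14.695)·(0.01821 + 0.09011·e^(−0.04·T))
vols = (17.8 + 14.695)·(0.01821 + 0.09011·e^(−0.04·4.8))

3.0083 volumes


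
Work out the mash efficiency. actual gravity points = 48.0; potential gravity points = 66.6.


efficiency = actual / potential × 100
efficiency = 48.0 / 66.6 × 100

72.0721 %


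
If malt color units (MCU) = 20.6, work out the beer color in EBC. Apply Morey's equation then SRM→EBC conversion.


SRM = 1.4922·MCU^0.6859;  EBC = SRM·1.97
SRM = 1.4922·20.6^0.6859 = 11.8853
EBC = 11.8853·1.97

23.4140 EBC


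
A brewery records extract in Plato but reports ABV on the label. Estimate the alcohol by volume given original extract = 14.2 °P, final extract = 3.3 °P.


SG = 259/(259 − P);  ABV = (OG − FG)·131.25
OG = 259/(259 − 14.2) = 1.0580
FG = 259/(259 − 3.3) = 1.0129
ABV = (1.0580 − 1.0129)·131.25

5.9195 % ABV
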